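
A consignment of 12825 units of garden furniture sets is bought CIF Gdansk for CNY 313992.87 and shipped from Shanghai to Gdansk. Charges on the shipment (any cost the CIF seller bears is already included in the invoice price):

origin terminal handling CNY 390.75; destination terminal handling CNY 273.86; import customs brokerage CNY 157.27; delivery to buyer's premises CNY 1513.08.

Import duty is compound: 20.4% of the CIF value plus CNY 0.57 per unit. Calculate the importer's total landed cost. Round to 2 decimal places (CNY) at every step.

Total landed cost: CNY 387301.88

CIF: the seller pays costs through ocean freight and marine insurance to the destination port.
Already in the invoice (seller's account under CIF): origin terminal — exclude.
The CIF price already equals the CIF value: 313992.87
Ad valorem component: 313992.87 × 20.4% = 64054.55
Specific component: 12825 × 0.57 = 7310.25
Import duty = 64054.55 + 7310.25 = 71364.80
Buyer bears: destination terminal 273.86 + brokerage 157.27 + delivery 1513.08 + duty 71364.80 = 73309.01
Landed cost = invoice 313992.87 + 73309.01 = 387301.88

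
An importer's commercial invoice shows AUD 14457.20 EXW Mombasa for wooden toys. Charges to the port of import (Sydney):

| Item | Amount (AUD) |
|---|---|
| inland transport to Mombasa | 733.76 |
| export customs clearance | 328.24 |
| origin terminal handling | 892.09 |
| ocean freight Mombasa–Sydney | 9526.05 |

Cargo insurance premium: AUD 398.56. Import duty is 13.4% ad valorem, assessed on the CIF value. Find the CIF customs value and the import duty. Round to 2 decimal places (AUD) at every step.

CIF value: AUD 26335.90; import duty: AUD 3529.01

CIF = EXW price + pre-shipment costs + freight + insurance
CIF = 14457.20 + 733.76 + 328.24 + 892.09 + 9526.05 + 398.56 = 26335.90
Import duty = 26335.90 × 13.4% = 3529.01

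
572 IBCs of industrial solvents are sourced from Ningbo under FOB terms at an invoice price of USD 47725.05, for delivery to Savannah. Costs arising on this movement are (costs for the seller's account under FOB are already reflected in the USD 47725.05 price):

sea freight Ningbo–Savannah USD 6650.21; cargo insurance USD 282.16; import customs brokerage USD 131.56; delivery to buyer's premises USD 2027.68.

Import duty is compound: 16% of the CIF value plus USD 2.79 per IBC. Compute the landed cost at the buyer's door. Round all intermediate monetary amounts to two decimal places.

FOB: the seller bears costs until goods are on board at the origin port; the buyer bears freight, insurance and all costs thereafter.
CIF value = FOB price + freight + insurance = 47725.05 + 6650.21 + 282.16 = 54657.42
Ad valorem component: 54657.42 × 16% = 8745.19
Specific component: 572 × 2.79 = 1595.88
Import duty = 8745.19 + 1595.88 = 10341.07
Buyer bears: freight 6650.21 + insurance 282.16 + brokerage 131.56 + delivery 2027.68 + duty 10341.07 = 19432.68
Landed cost = invoice 47725.05 + 19432.68 = 67157.73

Total landed cost: USD 67157.73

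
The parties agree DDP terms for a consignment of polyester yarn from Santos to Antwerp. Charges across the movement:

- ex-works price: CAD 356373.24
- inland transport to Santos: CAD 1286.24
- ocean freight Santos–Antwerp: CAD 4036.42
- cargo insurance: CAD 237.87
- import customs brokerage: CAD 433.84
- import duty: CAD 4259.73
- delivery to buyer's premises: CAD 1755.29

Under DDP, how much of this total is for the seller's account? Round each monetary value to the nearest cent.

DDP: the seller bears all costs including import duty.
Seller's account: goods 356373.24 + inland to port 1286.24 + freight 4036.42 + insurance 237.87 + brokerage 433.84 + duty 4259.73 + delivery 1755.29 = 368382.63
Buyer's account: 0.00

Seller's account: CAD 368382.63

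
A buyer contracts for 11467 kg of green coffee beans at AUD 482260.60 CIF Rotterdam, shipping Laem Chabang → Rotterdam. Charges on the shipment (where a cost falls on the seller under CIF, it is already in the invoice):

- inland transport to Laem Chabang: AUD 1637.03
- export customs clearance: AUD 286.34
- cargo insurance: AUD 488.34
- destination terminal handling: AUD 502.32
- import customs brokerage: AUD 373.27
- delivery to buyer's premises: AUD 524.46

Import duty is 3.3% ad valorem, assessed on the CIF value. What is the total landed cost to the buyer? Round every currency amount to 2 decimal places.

Total landed cost: AUD 499575.25

CIF: the seller pays costs through ocean freight and marine insurance to the destination port.
Already in the invoice (seller's account under CIF): inland to port, export clearance, insurance — exclude.
The CIF price already equals the CIF value: 482260.60
Import duty = 482260.60 × 3.3% = 15914.60
Buyer bears: destination terminal 502.32 + brokerage 373.27 + delivery 524.46 + duty 15914.60 = 17314.65
Landed cost = invoice 482260.60 + 17314.65 = 499575.25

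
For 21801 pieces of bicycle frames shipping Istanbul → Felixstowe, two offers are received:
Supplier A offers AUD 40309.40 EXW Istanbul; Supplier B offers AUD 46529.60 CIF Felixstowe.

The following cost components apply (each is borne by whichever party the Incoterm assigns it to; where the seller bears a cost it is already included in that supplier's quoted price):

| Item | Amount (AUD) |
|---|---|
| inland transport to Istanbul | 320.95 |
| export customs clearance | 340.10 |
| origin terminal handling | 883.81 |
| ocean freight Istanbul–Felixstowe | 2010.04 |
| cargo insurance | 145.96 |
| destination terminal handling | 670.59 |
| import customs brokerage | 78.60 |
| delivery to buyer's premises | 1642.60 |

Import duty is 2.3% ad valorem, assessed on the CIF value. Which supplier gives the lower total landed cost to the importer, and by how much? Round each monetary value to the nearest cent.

Supplier A is cheaper by AUD 2577.28

Supplier A (EXW):
CIF value = EXW price + inland to port + export clearance + origin terminal + freight + insurance = 40309.40 + 320.95 + 340.10 + 883.81 + 2010.04 + 145.96 = 44010.26
Import duty = 44010.26 × 2.3% = 1012.24
Buyer bears (A): 320.95 + 340.10 + 883.81 + 2010.04 + 145.96 + 670.59 + 78.60 + 1642.60 = 6092.65
Landed cost (A) = invoice 40309.40 + 6092.65 + duty 1012.24 = 47414.29
Supplier B (CIF):
The CIF price already equals the CIF value: 46529.60
Import duty = 46529.60 × 2.3% = 1070.18
Buyer bears (B): 670.59 + 78.60 + 1642.60 = 2391.79
Landed cost (B) = invoice 46529.60 + 2391.79 + duty 1070.18 = 49991.57
Difference = |47414.29 − 49991.57| = 2577.28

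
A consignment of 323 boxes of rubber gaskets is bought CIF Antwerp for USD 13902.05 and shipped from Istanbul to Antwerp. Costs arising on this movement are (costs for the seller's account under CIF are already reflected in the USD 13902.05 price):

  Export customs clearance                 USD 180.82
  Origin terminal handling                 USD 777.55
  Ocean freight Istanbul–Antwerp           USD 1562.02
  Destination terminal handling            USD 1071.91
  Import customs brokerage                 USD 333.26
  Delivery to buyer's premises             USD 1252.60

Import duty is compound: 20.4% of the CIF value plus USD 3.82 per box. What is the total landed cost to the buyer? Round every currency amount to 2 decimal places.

CIF: the seller pays costs through ocean freight and marine insurance to the destination port.
Already in the invoice (seller's account under CIF): export clearance, origin terminal, freight — exclude.
The CIF price already equals the CIF value: 13902.05
Ad valorem component: 13902.05 × 20.4% = 2836.02
Specific component: 323 × 3.82 = 1233.86
Import duty = 2836.02 + 1233.86 = 4069.88
Buyer bears: destination terminal 1071.91 + brokerage 333.26 + delivery 1252.60 + duty 4069.88 = 6727.65
Landed cost = invoice 13902.05 + 6727.65 = 20629.70

Total landed cost: USD 20629.70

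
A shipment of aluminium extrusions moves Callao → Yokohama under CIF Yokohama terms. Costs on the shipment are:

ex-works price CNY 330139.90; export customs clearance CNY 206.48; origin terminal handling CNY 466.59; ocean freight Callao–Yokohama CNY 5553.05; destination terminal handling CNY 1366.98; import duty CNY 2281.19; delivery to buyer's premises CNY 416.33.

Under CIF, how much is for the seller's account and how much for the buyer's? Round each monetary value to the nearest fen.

Seller: CNY 336366.02; buyer: CNY 4064.50

CIF: the seller pays costs through ocean freight and marine insurance to the destination port.
Seller's account: goods 330139.90 + export clearance 206.48 + origin terminal 466.59 + freight 5553.05 = 336366.02
Buyer's account: destination terminal 1366.98 + duty 2281.19 + delivery 416.33 = 4064.50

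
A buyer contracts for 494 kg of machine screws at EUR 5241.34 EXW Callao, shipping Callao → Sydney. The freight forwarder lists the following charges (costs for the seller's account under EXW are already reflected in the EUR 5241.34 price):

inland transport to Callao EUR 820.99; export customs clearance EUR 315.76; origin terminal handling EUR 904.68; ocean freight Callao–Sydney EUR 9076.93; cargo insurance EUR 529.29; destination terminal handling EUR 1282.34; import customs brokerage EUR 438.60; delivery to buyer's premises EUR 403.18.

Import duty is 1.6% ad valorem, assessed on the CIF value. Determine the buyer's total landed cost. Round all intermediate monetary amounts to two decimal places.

Total landed cost: EUR 19283.33

EXW: the seller makes goods available at their premises; the buyer bears all onward costs.
CIF value = EXW price + inland to port + export clearance + origin terminal + freight + insurance = 5241.34 + 820.99 + 315.76 + 904.68 + 9076.93 + 529.29 = 16888.99
Import duty = 16888.99 × 1.6% = 270.22
Buyer bears: inland to port 820.99 + export clearance 315.76 + origin terminal 904.68 + freight 9076.93 + insurance 529.29 + destination terminal 1282.34 + brokerage 438.60 + delivery 403.18 + duty 270.22 = 14041.99
Landed cost = invoice 5241.34 + 14041.99 = 19283.33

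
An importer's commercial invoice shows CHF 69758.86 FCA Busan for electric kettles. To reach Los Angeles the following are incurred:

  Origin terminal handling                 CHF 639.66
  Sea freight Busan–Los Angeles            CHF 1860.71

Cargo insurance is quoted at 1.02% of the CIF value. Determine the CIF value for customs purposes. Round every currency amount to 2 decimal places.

Let C be the CIF value. C = FCA price + pre-shipment costs + freight + 1.02% × C
C − 1.02% × C = 69758.86 + 639.66 + 1860.71
0.9898 × C = 72259.23
C = 72259.23 / 0.9898 = 73003.87
Insurance premium = 1.02% × 73003.87 = 744.64

CIF value: CHF 73003.87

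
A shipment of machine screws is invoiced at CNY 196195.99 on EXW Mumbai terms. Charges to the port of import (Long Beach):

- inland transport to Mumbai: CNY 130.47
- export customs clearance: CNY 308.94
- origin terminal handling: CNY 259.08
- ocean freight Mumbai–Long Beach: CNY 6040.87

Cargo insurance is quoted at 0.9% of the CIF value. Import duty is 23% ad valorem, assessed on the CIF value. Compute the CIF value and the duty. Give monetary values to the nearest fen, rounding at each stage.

Let C be the CIF value. C = EXW price + pre-shipment costs + freight + 0.9% × C
C − 0.9% × C = 196195.99 + 130.47 + 308.94 + 259.08 + 6040.87
0.991 × C = 202935.35
C = 202935.35 / 0.991 = 204778.36
Insurance premium = 0.9% × 204778.36 = 1843.01
Import duty = 204778.36 × 23% = 47099.02

CIF value: CNY 204778.36; import duty: CNY 47099.02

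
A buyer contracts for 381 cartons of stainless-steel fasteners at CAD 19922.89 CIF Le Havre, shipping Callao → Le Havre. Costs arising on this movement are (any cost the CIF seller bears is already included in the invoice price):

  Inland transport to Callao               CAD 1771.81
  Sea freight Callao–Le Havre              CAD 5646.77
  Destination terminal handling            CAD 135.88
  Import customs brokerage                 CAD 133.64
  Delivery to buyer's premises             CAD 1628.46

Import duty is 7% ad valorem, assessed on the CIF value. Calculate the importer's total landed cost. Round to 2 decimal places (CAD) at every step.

CIF: the seller pays costs through ocean freight and marine insurance to the destination port.
Already in the invoice (seller's account under CIF): inland to port, freight — exclude.
The CIF price already equals the CIF value: 19922.89
Import duty = 19922.89 × 7% = 1394.60
Buyer bears: destination terminal 135.88 + brokerage 133.64 + delivery 1628.46 + duty 1394.60 = 3292.58
Landed cost = invoice 19922.89 + 3292.58 = 23215.47

Total landed cost: CAD 23215.47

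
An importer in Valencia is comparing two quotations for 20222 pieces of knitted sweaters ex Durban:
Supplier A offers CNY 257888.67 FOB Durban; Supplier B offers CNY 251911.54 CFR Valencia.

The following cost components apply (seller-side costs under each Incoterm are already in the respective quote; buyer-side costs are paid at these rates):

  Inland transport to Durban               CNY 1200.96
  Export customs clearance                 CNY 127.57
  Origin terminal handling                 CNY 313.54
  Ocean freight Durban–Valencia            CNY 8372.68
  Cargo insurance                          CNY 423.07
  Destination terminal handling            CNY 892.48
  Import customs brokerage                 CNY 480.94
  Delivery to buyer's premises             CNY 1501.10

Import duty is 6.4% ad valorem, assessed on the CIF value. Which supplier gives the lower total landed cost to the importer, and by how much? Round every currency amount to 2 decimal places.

Supplier B is cheaper by CNY 15268.19

Supplier A (FOB):
CIF value = FOB price + freight + insurance = 257888.67 + 8372.68 + 423.07 = 266684.42
Import duty = 266684.42 × 6.4% = 17067.80
Buyer bears (A): 8372.68 + 423.07 + 892.48 + 480.94 + 1501.10 = 11670.27
Landed cost (A) = invoice 257888.67 + 11670.27 + duty 17067.80 = 286626.74
Supplier B (CFR):
CIF value = CFR price + insurance = 251911.54 + 423.07 = 252334.61
Import duty = 252334.61 × 6.4% = 16149.42
Buyer bears (B): 423.07 + 892.48 + 480.94 + 1501.10 = 3297.59
Landed cost (B) = invoice 251911.54 + 3297.59 + duty 16149.42 = 271358.55
Difference = |286626.74 − 271358.55| = 15268.19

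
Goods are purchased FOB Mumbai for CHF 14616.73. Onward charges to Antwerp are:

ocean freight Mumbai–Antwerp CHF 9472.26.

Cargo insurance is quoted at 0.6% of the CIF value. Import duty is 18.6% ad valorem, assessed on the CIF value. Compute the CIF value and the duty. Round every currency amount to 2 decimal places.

Let C be the CIF value. C = FOB price + freight + 0.6% × C
C − 0.6% × C = 14616.73 + 9472.26
0.994 × C = 24088.99
C = 24088.99 / 0.994 = 24234.40
Insurance premium = 0.6% × 24234.40 = 145.41
Import duty = 24234.40 × 18.6% = 4507.60

CIF value: CHF 24234.40; import duty: CHF 4507.60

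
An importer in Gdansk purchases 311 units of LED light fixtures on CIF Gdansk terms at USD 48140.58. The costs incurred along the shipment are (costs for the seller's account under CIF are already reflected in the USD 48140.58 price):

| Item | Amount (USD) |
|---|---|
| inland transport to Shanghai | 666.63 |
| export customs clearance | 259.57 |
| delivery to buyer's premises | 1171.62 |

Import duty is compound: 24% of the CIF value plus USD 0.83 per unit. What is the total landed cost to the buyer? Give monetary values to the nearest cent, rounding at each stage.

Total landed cost: USD 61124.07

CIF: the seller pays costs through ocean freight and marine insurance to the destination port.
Already in the invoice (seller's account under CIF): inland to port, export clearance — exclude.
The CIF price already equals the CIF value: 48140.58
Ad valorem component: 48140.58 × 24% = 11553.74
Specific component: 311 × 0.83 = 258.13
Import duty = 11553.74 + 258.13 = 11811.87
Buyer bears: delivery 1171.62 + duty 11811.87 = 12983.49
Landed cost = invoice 48140.58 + 12983.49 = 61124.07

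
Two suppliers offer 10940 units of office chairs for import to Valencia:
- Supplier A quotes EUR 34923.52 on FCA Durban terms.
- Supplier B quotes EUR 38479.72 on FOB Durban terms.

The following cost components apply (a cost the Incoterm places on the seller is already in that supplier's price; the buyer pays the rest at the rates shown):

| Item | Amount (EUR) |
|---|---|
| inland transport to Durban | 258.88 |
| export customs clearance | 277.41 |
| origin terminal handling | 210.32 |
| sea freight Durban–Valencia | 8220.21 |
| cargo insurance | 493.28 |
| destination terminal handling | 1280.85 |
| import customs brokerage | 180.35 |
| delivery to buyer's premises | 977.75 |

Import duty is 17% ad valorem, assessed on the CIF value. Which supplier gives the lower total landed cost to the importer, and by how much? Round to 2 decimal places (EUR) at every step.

Supplier A is cheaper by EUR 3914.68

Supplier A (FCA):
CIF value = FCA price + origin terminal + freight + insurance = 34923.52 + 210.32 + 8220.21 + 493.28 = 43847.33
Import duty = 43847.33 × 17% = 7454.05
Buyer bears (A): 210.32 + 8220.21 + 493.28 + 1280.85 + 180.35 + 977.75 = 11362.76
Landed cost (A) = invoice 34923.52 + 11362.76 + duty 7454.05 = 53740.33
Supplier B (FOB):
CIF value = FOB price + freight + insurance = 38479.72 + 8220.21 + 493.28 = 47193.21
Import duty = 47193.21 × 17% = 8022.85
Buyer bears (B): 8220.21 + 493.28 + 1280.85 + 180.35 + 977.75 = 11152.44
Landed cost (B) = invoice 38479.72 + 11152.44 + duty 8022.85 = 57655.01
Difference = |53740.33 − 57655.01| = 3914.68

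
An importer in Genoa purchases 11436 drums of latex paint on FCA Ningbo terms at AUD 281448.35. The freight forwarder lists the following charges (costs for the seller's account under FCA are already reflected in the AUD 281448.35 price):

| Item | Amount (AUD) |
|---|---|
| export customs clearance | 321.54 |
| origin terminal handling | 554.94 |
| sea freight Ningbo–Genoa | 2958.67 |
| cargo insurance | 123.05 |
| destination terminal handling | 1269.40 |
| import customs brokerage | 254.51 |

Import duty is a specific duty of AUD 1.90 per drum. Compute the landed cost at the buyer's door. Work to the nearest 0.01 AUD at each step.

FCA: the seller delivers export-cleared goods to the carrier; the buyer bears costs from that point.
Already in the invoice (seller's account under FCA): export clearance — exclude.
CIF value = FCA price + origin terminal + freight + insurance = 281448.35 + 554.94 + 2958.67 + 123.05 = 285085.01
Import duty = 11436 × 1.90 = 21728.40
Buyer bears: origin terminal 554.94 + freight 2958.67 + insurance 123.05 + destination terminal 1269.40 + brokerage 254.51 + duty 21728.40 = 26888.97
Landed cost = invoice 281448.35 + 26888.97 = 308337.32

Total landed cost: AUD 308337.32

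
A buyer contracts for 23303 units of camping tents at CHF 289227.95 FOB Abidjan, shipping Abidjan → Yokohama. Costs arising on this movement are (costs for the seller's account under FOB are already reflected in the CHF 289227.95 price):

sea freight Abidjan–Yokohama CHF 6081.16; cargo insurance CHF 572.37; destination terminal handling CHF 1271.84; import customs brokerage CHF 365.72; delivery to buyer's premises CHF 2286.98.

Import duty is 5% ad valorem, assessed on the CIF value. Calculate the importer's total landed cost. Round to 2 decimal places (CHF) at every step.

Total landed cost: CHF 314600.09

FOB: the seller bears costs until goods are on board at the origin port; the buyer bears freight, insurance and all costs thereafter.
CIF value = FOB price + freight + insurance = 289227.95 + 6081.16 + 572.37 = 295881.48
Import duty = 295881.48 × 5% = 14794.07
Buyer bears: freight 6081.16 + insurance 572.37 + destination terminal 1271.84 + brokerage 365.72 + delivery 2286.98 + duty 14794.07 = 25372.14
Landed cost = invoice 289227.95 + 25372.14 = 314600.09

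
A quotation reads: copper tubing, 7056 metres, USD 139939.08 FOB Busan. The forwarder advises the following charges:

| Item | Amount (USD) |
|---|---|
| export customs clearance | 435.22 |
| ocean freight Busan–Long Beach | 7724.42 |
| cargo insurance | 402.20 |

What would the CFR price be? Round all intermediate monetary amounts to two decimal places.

CFR price: USD 147663.50

Not relevant to the conversion: export clearance — on the seller under both FOB and CFR; already in the FOB price and stays in the CFR price. insurance — on the buyer under both terms; not part of either seller's price.
From FOB to CFR, the seller additionally bears: freight.
CFR price = 139939.08 + 7724.42 = 147663.50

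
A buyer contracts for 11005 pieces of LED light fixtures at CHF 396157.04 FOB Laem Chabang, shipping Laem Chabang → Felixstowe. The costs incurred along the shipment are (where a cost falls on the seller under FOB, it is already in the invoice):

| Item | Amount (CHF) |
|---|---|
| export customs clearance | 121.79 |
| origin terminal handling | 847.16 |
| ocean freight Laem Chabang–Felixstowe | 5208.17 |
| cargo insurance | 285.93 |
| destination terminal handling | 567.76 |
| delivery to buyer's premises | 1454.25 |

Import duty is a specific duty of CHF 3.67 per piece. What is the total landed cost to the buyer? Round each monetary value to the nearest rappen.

FOB: the seller bears costs until goods are on board at the origin port; the buyer bears freight, insurance and all costs thereafter.
Already in the invoice (seller's account under FOB): export clearance, origin terminal — exclude.
CIF value = FOB price + freight + insurance = 396157.04 + 5208.17 + 285.93 = 401651.14
Import duty = 11005 × 3.67 = 40388.35
Buyer bears: freight 5208.17 + insurance 285.93 + destination terminal 567.76 + delivery 1454.25 + duty 40388.35 = 47904.46
Landed cost = invoice 396157.04 + 47904.46 = 444061.50

Total landed cost: CHF 444061.50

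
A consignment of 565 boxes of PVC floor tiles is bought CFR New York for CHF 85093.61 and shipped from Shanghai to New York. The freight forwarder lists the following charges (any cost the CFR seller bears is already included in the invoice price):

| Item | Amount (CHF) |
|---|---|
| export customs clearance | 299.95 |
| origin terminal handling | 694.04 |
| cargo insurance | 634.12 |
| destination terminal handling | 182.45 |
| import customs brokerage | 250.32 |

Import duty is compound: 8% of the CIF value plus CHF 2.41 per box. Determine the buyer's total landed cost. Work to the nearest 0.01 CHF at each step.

Total landed cost: CHF 94380.37

CFR: the seller pays costs through ocean freight to the destination port, but not insurance.
Already in the invoice (seller's account under CFR): export clearance, origin terminal — exclude.
CIF value = CFR price + insurance = 85093.61 + 634.12 = 85727.73
Ad valorem component: 85727.73 × 8% = 6858.22
Specific component: 565 × 2.41 = 1361.65
Import duty = 6858.22 + 1361.65 = 8219.87
Buyer bears: insurance 634.12 + destination terminal 182.45 + brokerage 250.32 + duty 8219.87 = 9286.76
Landed cost = invoice 85093.61 + 9286.76 = 94380.37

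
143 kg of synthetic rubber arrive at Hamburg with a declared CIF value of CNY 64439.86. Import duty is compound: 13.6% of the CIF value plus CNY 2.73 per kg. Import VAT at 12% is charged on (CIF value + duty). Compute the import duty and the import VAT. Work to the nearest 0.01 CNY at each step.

Ad valorem component: 64439.86 × 13.6% = 8763.82
Specific component: 143 × 2.73 = 390.39
Import duty = 8763.82 + 390.39 = 9154.21
VAT base = CIF + duty = 64439.86 + 9154.21 = 73594.07
Import VAT = 73594.07 × 12% = 8831.29

Import duty: CNY 9154.21; import VAT: CNY 8831.29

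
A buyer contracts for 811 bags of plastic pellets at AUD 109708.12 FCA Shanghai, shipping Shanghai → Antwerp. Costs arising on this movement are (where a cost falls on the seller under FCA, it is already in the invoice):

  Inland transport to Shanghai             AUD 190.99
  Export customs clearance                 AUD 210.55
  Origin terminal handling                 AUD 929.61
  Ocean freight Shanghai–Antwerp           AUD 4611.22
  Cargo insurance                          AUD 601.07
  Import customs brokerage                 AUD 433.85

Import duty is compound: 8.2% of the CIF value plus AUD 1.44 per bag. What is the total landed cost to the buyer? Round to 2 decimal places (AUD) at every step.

Total landed cost: AUD 126951.41

FCA: the seller delivers export-cleared goods to the carrier; the buyer bears costs from that point.
Already in the invoice (seller's account under FCA): inland to port, export clearance — exclude.
CIF value = FCA price + origin terminal + freight + insurance = 109708.12 + 929.61 + 4611.22 + 601.07 = 115850.02
Ad valorem component: 115850.02 × 8.2% = 9499.70
Specific component: 811 × 1.44 = 1167.84
Import duty = 9499.70 + 1167.84 = 10667.54
Buyer bears: origin terminal 929.61 + freight 4611.22 + insurance 601.07 + brokerage 433.85 + duty 10667.54 = 17243.29
Landed cost = invoice 109708.12 + 17243.29 = 126951.41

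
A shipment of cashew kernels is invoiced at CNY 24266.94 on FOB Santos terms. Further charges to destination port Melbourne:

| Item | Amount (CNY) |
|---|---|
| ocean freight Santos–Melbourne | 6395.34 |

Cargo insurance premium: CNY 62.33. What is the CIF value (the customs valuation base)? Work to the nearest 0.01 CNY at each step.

CIF = FOB price + freight + insurance
CIF = 24266.94 + 6395.34 + 62.33 = 30724.61

CIF value: CNY 30724.61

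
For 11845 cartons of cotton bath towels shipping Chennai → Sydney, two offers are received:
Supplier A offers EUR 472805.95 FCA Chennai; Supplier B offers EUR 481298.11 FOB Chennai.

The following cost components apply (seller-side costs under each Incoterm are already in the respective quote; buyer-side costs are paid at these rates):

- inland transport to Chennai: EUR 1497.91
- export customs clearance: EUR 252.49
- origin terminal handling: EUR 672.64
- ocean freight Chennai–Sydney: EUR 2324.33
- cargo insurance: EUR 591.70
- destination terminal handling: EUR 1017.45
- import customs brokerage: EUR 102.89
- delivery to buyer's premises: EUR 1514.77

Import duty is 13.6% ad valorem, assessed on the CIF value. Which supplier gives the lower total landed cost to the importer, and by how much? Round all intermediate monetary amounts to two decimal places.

Supplier A (FCA):
CIF value = FCA price + origin terminal + freight + insurance = 472805.95 + 672.64 + 2324.33 + 591.70 = 476394.62
Import duty = 476394.62 × 13.6% = 64789.67
Buyer bears (A): 672.64 + 2324.33 + 591.70 + 1017.45 + 102.89 + 1514.77 = 6223.78
Landed cost (A) = invoice 472805.95 + 6223.78 + duty 64789.67 = 543819.40
Supplier B (FOB):
CIF value = FOB price + freight + insurance = 481298.11 + 2324.33 + 591.70 = 484214.14
Import duty = 484214.14 × 13.6% = 65853.12
Buyer bears (B): 2324.33 + 591.70 + 1017.45 + 102.89 + 1514.77 = 5551.14
Landed cost (B) = invoice 481298.11 + 5551.14 + duty 65853.12 = 552702.37
Difference = |543819.40 − 552702.37| = 8882.97

Supplier A is cheaper by EUR 8882.97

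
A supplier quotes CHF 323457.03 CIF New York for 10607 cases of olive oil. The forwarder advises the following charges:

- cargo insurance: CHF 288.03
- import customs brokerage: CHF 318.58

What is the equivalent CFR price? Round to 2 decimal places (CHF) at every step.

Not relevant to the conversion: brokerage — on the buyer under both terms; not part of either seller's price.
From CIF to CFR, the seller no longer bears: insurance.
CFR price = 323457.03 − 288.03 = 323169.00

CFR price: CHF 323169.00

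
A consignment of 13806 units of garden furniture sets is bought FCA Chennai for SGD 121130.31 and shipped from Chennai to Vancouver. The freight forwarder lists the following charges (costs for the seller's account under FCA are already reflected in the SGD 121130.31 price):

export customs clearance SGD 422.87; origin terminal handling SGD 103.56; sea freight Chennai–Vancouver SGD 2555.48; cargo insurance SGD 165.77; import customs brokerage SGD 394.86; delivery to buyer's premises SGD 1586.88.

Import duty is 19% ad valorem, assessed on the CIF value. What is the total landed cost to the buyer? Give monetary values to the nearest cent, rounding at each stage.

Total landed cost: SGD 149488.33

FCA: the seller delivers export-cleared goods to the carrier; the buyer bears costs from that point.
Already in the invoice (seller's account under FCA): export clearance — exclude.
CIF value = FCA price + origin terminal + freight + insurance = 121130.31 + 103.56 + 2555.48 + 165.77 = 123955.12
Import duty = 123955.12 × 19% = 23551.47
Buyer bears: origin terminal 103.56 + freight 2555.48 + insurance 165.77 + brokerage 394.86 + delivery 1586.88 + duty 23551.47 = 28358.02
Landed cost = invoice 121130.31 + 28358.02 = 149488.33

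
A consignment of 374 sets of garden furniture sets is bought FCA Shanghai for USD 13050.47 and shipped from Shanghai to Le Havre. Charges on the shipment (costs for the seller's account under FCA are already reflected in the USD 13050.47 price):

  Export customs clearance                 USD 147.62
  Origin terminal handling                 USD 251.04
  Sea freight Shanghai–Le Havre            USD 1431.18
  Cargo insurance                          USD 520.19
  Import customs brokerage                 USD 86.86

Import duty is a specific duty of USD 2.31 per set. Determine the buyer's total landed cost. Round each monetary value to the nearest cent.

Total landed cost: USD 16203.68

FCA: the seller delivers export-cleared goods to the carrier; the buyer bears costs from that point.
Already in the invoice (seller's account under FCA): export clearance — exclude.
CIF value = FCA price + origin terminal + freight + insurance = 13050.47 + 251.04 + 1431.18 + 520.19 = 15252.88
Import duty = 374 × 2.31 = 863.94
Buyer bears: origin terminal 251.04 + freight 1431.18 + insurance 520.19 + brokerage 86.86 + duty 863.94 = 3153.21
Landed cost = invoice 13050.47 + 3153.21 = 16203.68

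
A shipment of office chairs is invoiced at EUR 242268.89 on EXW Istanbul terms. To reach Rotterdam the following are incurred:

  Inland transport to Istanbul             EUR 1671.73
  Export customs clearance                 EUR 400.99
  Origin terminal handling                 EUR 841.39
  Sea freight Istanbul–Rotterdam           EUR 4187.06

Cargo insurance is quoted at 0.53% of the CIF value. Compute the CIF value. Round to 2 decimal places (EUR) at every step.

CIF value: EUR 250698.76

Let C be the CIF value. C = EXW price + pre-shipment costs + freight + 0.53% × C
C − 0.53% × C = 242268.89 + 1671.73 + 400.99 + 841.39 + 4187.06
0.9947 × C = 249370.06
C = 249370.06 / 0.9947 = 250698.76
Insurance premium = 0.53% × 250698.76 = 1328.70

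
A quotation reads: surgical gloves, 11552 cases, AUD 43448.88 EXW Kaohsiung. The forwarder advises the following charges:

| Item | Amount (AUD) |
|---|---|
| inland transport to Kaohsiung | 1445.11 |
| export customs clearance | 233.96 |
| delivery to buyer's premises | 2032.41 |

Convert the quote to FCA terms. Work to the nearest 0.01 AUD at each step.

Not relevant to the conversion: delivery — on the buyer under both terms; not part of either seller's price.
From EXW to FCA, the seller additionally bears: inland to port, export clearance.
FCA price = 43448.88 + 1445.11 + 233.96 = 45127.95

FCA price: AUD 45127.95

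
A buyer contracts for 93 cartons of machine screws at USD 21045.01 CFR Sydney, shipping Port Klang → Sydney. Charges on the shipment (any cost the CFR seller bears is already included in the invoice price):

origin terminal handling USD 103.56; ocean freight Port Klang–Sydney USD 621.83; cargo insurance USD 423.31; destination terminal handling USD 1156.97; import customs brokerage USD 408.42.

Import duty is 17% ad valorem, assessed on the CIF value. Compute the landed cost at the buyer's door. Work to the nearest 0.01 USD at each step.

Total landed cost: USD 26683.32

CFR: the seller pays costs through ocean freight to the destination port, but not insurance.
Already in the invoice (seller's account under CFR): origin terminal, freight — exclude.
CIF value = CFR price + insurance = 21045.01 + 423.31 = 21468.32
Import duty = 21468.32 × 17% = 3649.61
Buyer bears: insurance 423.31 + destination terminal 1156.97 + brokerage 408.42 + duty 3649.61 = 5638.31
Landed cost = invoice 21045.01 + 5638.31 = 26683.32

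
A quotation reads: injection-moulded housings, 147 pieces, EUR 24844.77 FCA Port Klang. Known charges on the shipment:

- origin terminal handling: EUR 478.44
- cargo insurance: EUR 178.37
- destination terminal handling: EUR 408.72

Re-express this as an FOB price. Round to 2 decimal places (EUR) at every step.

Not relevant to the conversion: insurance, destination terminal — on the buyer under both terms; not part of either seller's price.
From FCA to FOB, the seller additionally bears: origin terminal.
FOB price = 24844.77 + 478.44 = 25323.21

FOB price: EUR 25323.21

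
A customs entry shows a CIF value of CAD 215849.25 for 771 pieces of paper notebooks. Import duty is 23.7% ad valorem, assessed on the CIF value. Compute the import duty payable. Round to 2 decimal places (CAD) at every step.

Import duty = 215849.25 × 23.7% = 51156.27

Import duty: CAD 51156.27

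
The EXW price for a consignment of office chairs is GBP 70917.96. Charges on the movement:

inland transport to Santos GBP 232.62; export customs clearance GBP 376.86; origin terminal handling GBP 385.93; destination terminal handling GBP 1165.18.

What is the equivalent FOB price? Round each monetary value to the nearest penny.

FOB price: GBP 71913.37

Not relevant to the conversion: destination terminal — on the buyer under both terms; not part of either seller's price.
From EXW to FOB, the seller additionally bears: inland to port, export clearance, origin terminal.
FOB price = 70917.96 + 232.62 + 376.86 + 385.93 = 71913.37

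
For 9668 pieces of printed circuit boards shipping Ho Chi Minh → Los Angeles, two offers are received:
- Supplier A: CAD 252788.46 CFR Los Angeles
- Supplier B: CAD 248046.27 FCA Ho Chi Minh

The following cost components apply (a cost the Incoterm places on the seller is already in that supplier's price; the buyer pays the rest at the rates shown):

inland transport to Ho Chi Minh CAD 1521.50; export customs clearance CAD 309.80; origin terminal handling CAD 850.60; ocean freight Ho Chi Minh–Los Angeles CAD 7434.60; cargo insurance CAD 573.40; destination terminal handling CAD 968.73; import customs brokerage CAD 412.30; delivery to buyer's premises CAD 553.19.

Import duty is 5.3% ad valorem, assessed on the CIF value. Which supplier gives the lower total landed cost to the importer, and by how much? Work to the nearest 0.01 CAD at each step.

Supplier A is cheaper by CAD 3730.79

Supplier A (CFR):
CIF value = CFR price + insurance = 252788.46 + 573.40 = 253361.86
Import duty = 253361.86 × 5.3% = 13428.18
Buyer bears (A): 573.40 + 968.73 + 412.30 + 553.19 = 2507.62
Landed cost (A) = invoice 252788.46 + 2507.62 + duty 13428.18 = 268724.26
Supplier B (FCA):
CIF value = FCA price + origin terminal + freight + insurance = 248046.27 + 850.60 + 7434.60 + 573.40 = 256904.87
Import duty = 256904.87 × 5.3% = 13615.96
Buyer bears (B): 850.60 + 7434.60 + 573.40 + 968.73 + 412.30 + 553.19 = 10792.82
Landed cost (B) = invoice 248046.27 + 10792.82 + duty 13615.96 = 272455.05
Difference = |268724.26 − 272455.05| = 3730.79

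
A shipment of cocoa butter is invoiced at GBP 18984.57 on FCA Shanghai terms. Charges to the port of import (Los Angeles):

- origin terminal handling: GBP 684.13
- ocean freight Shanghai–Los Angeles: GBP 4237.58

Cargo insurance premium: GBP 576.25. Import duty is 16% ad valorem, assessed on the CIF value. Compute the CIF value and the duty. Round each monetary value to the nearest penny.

CIF = FCA price + pre-shipment costs + freight + insurance
CIF = 18984.57 + 684.13 + 4237.58 + 576.25 = 24482.53
Import duty = 24482.53 × 16% = 3917.20

CIF value: GBP 24482.53; import duty: GBP 3917.20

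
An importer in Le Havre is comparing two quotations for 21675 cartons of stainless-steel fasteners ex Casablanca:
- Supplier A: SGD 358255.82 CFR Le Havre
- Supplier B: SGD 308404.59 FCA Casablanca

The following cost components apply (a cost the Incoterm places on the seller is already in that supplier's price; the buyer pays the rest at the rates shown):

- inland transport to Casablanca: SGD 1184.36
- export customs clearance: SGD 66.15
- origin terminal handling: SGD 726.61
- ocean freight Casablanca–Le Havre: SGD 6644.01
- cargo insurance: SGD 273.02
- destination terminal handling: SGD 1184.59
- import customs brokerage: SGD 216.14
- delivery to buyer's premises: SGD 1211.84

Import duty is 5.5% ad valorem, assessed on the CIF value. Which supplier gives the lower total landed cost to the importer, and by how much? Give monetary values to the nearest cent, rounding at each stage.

Supplier A (CFR):
CIF value = CFR price + insurance = 358255.82 + 273.02 = 358528.84
Import duty = 358528.84 × 5.5% = 19719.09
Buyer bears (A): 273.02 + 1184.59 + 216.14 + 1211.84 = 2885.59
Landed cost (A) = invoice 358255.82 + 2885.59 + duty 19719.09 = 380860.50
Supplier B (FCA):
CIF value = FCA price + origin terminal + freight + insurance = 308404.59 + 726.61 + 6644.01 + 273.02 = 316048.23
Import duty = 316048.23 × 5.5% = 17382.65
Buyer bears (B): 726.61 + 6644.01 + 273.02 + 1184.59 + 216.14 + 1211.84 = 10256.21
Landed cost (B) = invoice 308404.59 + 10256.21 + duty 17382.65 = 336043.45
Difference = |380860.50 − 336043.45| = 44817.05

Supplier B is cheaper by SGD 44817.05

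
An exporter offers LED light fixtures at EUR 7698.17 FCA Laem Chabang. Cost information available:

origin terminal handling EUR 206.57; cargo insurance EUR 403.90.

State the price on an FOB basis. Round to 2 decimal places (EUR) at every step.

Not relevant to the conversion: insurance — on the buyer under both terms; not part of either seller's price.
From FCA to FOB, the seller additionally bears: origin terminal.
FOB price = 7698.17 + 206.57 = 7904.74

FOB price: EUR 7904.74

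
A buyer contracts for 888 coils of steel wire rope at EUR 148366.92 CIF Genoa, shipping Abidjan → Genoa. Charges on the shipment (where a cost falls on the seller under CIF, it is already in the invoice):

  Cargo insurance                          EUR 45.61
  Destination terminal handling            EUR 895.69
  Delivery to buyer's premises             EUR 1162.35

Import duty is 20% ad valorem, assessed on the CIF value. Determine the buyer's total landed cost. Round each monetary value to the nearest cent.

CIF: the seller pays costs through ocean freight and marine insurance to the destination port.
Already in the invoice (seller's account under CIF): insurance — exclude.
The CIF price already equals the CIF value: 148366.92
Import duty = 148366.92 × 20% = 29673.38
Buyer bears: destination terminal 895.69 + delivery 1162.35 + duty 29673.38 = 31731.42
Landed cost = invoice 148366.92 + 31731.42 = 180098.34

Total landed cost: EUR 180098.34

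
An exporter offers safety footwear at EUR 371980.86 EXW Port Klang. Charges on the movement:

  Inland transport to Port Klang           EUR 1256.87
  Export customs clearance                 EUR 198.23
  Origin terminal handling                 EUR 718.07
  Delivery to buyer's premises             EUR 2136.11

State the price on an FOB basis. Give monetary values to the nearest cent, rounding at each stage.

Not relevant to the conversion: delivery — on the buyer under both terms; not part of either seller's price.
From EXW to FOB, the seller additionally bears: inland to port, export clearance, origin terminal.
FOB price = 371980.86 + 1256.87 + 198.23 + 718.07 = 374154.03

FOB price: EUR 374154.03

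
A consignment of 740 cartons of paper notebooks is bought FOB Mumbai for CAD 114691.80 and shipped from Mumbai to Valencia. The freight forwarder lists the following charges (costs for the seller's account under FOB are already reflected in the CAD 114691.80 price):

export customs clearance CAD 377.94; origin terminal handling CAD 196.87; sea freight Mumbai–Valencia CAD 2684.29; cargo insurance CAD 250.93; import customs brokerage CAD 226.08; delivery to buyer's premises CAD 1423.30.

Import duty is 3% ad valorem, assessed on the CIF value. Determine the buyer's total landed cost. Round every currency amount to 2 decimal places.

FOB: the seller bears costs until goods are on board at the origin port; the buyer bears freight, insurance and all costs thereafter.
Already in the invoice (seller's account under FOB): export clearance, origin terminal — exclude.
CIF value = FOB price + freight + insurance = 114691.80 + 2684.29 + 250.93 = 117627.02
Import duty = 117627.02 × 3% = 3528.81
Buyer bears: freight 2684.29 + insurance 250.93 + brokerage 226.08 + delivery 1423.30 + duty 3528.81 = 8113.41
Landed cost = invoice 114691.80 + 8113.41 = 122805.21

Total landed cost: CAD 122805.21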